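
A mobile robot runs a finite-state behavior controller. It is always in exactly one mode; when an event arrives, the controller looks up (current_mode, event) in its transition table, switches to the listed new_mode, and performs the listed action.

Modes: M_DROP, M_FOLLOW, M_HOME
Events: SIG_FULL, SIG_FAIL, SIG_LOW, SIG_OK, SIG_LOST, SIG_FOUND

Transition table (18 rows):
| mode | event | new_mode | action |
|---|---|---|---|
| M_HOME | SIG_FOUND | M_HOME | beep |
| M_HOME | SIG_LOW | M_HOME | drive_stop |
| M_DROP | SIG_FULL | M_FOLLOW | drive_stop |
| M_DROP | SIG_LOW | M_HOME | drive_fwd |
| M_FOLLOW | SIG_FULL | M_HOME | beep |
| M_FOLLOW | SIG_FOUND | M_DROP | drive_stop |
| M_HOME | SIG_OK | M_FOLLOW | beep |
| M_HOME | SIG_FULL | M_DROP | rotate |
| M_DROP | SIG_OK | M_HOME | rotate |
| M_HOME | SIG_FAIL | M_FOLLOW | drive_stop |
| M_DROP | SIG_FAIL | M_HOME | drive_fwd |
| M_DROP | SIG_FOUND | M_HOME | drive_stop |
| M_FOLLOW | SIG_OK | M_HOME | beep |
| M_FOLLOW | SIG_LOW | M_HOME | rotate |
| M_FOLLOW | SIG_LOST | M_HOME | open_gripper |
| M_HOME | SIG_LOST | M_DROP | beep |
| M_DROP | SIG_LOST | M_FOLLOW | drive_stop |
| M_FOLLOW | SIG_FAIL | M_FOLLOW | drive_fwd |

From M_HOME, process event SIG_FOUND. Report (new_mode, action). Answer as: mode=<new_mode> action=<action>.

mode=M_HOME action=beep

current mode = M_HOME; filter table to that mode:
  (M_HOME, SIG_FOUND) → (M_HOME, beep)  ← event matches
  (M_HOME, SIG_LOW) → (M_HOME, drive_stop)
  (M_HOME, SIG_OK) → (M_FOLLOW, beep)
  (M_HOME, SIG_FULL) → (M_DROP, rotate)
  (M_HOME, SIG_FAIL) → (M_FOLLOW, drive_stop)
  (M_HOME, SIG_LOST) → (M_DROP, beep)
event = SIG_FOUND selects (M_HOME, beep)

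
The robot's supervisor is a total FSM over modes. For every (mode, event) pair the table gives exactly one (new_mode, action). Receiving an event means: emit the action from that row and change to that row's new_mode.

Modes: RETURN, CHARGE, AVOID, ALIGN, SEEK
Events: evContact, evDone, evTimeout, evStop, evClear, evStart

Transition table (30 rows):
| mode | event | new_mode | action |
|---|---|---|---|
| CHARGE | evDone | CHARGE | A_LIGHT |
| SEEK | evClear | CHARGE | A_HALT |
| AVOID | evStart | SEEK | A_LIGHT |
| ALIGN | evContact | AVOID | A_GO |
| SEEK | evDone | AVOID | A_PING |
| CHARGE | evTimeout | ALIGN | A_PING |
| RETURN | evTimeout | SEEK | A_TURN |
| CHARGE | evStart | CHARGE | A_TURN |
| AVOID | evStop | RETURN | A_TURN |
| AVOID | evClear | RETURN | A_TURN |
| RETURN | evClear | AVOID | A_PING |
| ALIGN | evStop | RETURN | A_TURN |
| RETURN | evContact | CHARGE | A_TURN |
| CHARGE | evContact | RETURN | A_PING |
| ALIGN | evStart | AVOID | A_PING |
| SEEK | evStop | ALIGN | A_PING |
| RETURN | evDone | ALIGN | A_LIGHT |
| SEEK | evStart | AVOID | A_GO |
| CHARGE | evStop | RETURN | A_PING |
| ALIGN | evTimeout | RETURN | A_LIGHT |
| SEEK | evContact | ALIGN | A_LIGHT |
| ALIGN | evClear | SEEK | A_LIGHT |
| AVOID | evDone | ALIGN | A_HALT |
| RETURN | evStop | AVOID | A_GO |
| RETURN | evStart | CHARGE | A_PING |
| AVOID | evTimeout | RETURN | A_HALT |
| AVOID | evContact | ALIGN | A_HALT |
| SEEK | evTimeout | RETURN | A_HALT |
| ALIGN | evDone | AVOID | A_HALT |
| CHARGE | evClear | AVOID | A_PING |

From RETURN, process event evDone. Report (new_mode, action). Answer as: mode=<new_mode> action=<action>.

mode=ALIGN action=A_LIGHT

current mode = RETURN; filter table to that mode:
  (RETURN, evTimeout) → (SEEK, A_TURN)
  (RETURN, evClear) → (AVOID, A_PING)
  (RETURN, evContact) → (CHARGE, A_TURN)
  (RETURN, evDone) → (ALIGN, A_LIGHT)  ← event matches
  (RETURN, evStop) → (AVOID, A_GO)
  (RETURN, evStart) → (CHARGE, A_PING)
event = evDone selects (ALIGN, A_LIGHT)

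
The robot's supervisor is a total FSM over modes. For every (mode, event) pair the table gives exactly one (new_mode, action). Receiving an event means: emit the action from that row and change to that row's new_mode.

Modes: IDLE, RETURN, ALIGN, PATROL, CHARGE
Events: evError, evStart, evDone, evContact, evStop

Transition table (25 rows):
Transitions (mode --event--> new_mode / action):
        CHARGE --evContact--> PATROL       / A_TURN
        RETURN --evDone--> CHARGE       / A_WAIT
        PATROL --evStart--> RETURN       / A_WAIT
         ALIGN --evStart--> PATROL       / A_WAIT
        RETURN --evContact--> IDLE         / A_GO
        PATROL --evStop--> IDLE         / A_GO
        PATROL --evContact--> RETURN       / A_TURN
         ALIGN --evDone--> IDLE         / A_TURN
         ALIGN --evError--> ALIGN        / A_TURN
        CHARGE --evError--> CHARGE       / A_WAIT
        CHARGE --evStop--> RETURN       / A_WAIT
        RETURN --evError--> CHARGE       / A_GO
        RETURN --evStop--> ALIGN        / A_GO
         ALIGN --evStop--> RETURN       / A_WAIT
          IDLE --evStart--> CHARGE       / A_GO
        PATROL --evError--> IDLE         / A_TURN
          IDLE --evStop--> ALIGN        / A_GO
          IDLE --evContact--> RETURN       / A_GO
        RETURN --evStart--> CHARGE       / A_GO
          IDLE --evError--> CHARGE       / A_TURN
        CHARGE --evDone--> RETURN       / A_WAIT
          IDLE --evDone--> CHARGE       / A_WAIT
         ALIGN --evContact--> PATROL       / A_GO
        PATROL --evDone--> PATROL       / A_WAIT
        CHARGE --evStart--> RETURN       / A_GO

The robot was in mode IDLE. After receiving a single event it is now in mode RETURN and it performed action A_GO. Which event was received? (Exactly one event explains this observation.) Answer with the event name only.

evContact

try evError: (IDLE, evError) → (CHARGE, A_TURN)
try evStart: (IDLE, evStart) → (CHARGE, A_GO)
try evDone: (IDLE, evDone) → (CHARGE, A_WAIT)
try evContact: (IDLE, evContact) → (RETURN, A_GO)  ← matches
try evStop: (IDLE, evStop) → (ALIGN, A_GO)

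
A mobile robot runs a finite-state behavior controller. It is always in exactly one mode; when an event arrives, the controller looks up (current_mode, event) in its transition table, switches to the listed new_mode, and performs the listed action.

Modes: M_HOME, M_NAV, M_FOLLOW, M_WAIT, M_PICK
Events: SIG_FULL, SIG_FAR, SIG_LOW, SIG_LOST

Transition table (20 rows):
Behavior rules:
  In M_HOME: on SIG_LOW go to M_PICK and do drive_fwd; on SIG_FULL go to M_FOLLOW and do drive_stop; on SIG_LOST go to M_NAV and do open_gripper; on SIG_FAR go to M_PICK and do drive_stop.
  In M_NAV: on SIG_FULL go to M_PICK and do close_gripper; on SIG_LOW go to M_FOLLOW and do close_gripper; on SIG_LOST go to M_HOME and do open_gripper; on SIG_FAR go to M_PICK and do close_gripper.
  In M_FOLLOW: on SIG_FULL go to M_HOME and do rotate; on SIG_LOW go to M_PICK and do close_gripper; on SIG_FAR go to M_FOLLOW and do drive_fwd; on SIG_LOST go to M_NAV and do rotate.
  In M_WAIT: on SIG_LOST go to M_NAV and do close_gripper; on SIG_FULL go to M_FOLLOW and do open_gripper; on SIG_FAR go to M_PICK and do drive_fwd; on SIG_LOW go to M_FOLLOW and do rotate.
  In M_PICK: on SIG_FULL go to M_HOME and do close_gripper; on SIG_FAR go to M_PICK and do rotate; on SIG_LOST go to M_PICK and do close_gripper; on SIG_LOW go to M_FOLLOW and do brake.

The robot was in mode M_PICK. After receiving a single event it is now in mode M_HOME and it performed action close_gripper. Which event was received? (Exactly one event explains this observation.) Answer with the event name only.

SIG_FULL

try SIG_FULL: (M_PICK, SIG_FULL) → (M_HOME, close_gripper)  ← matches
try SIG_FAR: (M_PICK, SIG_FAR) → (M_PICK, rotate)
try SIG_LOW: (M_PICK, SIG_LOW) → (M_FOLLOW, brake)
try SIG_LOST: (M_PICK, SIG_LOST) → (M_PICK, close_gripper)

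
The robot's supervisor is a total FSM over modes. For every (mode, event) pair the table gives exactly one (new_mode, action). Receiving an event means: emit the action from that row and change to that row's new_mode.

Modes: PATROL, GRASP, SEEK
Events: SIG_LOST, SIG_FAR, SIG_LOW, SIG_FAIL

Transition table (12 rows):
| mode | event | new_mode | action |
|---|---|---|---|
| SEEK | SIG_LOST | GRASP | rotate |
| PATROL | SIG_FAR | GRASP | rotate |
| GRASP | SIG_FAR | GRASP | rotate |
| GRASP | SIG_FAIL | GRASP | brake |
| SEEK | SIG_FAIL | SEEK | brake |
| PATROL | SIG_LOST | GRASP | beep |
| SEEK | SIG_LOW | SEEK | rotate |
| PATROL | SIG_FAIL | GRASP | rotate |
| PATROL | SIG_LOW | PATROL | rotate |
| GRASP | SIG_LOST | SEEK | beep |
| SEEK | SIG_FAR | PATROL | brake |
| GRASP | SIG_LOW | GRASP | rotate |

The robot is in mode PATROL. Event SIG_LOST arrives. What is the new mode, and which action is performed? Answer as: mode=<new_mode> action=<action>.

mode=GRASP action=beep

current mode = PATROL; filter table to that mode:
  (PATROL, SIG_FAR) → (GRASP, rotate)
  (PATROL, SIG_LOST) → (GRASP, beep)  ← event matches
  (PATROL, SIG_FAIL) → (GRASP, rotate)
  (PATROL, SIG_LOW) → (PATROL, rotate)
event = SIG_LOST selects (GRASP, beep)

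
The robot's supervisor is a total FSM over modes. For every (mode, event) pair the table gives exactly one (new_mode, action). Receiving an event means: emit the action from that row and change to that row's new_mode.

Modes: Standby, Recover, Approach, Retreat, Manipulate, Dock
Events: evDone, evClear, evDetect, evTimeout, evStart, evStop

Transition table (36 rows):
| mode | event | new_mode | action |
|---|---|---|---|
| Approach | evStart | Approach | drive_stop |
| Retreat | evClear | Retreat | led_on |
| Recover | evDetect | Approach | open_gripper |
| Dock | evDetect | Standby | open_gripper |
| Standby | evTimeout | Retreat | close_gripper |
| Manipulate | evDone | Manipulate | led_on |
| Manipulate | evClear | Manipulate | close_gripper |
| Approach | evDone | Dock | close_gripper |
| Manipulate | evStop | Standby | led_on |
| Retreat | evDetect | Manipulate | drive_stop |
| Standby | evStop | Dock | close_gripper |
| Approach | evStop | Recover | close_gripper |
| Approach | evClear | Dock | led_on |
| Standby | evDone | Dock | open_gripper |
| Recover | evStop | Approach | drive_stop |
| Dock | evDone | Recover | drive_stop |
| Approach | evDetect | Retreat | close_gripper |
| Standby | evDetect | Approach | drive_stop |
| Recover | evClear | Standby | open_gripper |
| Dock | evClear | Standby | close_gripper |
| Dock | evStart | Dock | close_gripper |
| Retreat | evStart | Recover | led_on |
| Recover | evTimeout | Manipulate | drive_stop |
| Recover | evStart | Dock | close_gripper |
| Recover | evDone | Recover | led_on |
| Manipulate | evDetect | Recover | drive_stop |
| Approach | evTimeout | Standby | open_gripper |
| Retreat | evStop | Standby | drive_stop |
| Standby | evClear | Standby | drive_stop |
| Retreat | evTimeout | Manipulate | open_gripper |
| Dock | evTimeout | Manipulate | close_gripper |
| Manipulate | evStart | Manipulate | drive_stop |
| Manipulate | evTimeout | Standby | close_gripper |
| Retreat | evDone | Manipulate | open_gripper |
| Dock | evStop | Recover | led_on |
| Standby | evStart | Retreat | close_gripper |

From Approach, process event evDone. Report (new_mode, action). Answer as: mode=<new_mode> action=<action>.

mode=Dock action=close_gripper

current mode = Approach; filter table to that mode:
  (Approach, evStart) → (Approach, drive_stop)
  (Approach, evDone) → (Dock, close_gripper)  ← event matches
  (Approach, evStop) → (Recover, close_gripper)
  (Approach, evClear) → (Dock, led_on)
  (Approach, evDetect) → (Retreat, close_gripper)
  (Approach, evTimeout) → (Standby, open_gripper)
event = evDone selects (Dock, close_gripper)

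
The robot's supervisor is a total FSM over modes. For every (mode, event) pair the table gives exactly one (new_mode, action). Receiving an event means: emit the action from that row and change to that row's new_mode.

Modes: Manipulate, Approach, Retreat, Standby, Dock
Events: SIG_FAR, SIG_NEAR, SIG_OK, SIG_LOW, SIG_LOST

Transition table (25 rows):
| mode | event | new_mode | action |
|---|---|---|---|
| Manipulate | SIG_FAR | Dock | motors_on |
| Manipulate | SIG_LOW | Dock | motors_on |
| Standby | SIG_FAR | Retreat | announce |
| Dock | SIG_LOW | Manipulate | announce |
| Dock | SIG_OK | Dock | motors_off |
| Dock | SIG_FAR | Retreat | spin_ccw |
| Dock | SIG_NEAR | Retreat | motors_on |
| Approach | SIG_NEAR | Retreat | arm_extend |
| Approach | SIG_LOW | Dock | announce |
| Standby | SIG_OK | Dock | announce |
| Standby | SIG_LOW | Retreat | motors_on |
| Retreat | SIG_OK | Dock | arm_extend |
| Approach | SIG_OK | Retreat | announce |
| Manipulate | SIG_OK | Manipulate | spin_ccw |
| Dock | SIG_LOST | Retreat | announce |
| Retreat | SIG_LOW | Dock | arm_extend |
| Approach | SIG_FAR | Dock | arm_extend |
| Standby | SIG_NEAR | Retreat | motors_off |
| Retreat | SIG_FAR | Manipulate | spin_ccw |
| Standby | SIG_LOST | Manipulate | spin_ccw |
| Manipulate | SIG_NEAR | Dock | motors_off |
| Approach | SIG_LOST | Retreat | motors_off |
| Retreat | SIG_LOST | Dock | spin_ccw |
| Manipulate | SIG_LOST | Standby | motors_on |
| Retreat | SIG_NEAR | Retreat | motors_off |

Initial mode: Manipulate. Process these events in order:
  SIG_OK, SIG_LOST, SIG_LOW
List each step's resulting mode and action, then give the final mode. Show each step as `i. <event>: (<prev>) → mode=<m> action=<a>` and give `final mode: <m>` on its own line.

1. SIG_OK: (Manipulate) → mode=Manipulate action=spin_ccw
2. SIG_LOST: (Manipulate) → mode=Standby action=motors_on
3. SIG_LOW: (Standby) → mode=Retreat action=motors_on

final mode: Retreat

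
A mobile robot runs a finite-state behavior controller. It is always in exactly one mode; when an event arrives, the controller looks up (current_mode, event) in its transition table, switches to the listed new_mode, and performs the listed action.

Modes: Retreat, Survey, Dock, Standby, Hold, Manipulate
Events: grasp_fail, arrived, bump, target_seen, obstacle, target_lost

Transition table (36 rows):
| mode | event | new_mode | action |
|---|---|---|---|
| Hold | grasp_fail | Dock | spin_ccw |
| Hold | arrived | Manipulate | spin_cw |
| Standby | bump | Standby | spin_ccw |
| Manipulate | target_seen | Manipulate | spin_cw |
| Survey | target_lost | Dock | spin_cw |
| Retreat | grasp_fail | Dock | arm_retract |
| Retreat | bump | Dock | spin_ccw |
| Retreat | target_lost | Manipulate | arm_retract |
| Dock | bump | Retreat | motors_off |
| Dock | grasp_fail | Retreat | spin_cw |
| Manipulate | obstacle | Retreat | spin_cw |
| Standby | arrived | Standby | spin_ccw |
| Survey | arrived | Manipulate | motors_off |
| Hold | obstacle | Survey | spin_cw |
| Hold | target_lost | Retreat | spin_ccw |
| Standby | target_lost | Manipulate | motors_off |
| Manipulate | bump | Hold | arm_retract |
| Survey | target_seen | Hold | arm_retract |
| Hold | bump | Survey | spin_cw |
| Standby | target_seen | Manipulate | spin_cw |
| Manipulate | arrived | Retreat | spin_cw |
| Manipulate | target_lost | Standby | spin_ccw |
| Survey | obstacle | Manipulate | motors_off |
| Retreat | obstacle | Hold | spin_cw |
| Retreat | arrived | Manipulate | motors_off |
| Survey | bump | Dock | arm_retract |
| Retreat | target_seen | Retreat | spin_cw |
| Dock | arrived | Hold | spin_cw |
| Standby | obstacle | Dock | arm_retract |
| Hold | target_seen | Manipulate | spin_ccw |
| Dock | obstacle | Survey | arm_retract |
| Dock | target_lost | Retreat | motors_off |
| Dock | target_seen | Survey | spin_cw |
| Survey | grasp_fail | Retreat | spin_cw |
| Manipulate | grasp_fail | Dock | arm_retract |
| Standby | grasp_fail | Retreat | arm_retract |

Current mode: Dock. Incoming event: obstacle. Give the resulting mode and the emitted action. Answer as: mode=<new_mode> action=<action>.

mode=Survey action=arm_retract

current mode = Dock; filter table to that mode:
  (Dock, bump) → (Retreat, motors_off)
  (Dock, grasp_fail) → (Retreat, spin_cw)
  (Dock, arrived) → (Hold, spin_cw)
  (Dock, obstacle) → (Survey, arm_retract)  ← event matches
  (Dock, target_lost) → (Retreat, motors_off)
  (Dock, target_seen) → (Survey, spin_cw)
event = obstacle selects (Survey, arm_retract)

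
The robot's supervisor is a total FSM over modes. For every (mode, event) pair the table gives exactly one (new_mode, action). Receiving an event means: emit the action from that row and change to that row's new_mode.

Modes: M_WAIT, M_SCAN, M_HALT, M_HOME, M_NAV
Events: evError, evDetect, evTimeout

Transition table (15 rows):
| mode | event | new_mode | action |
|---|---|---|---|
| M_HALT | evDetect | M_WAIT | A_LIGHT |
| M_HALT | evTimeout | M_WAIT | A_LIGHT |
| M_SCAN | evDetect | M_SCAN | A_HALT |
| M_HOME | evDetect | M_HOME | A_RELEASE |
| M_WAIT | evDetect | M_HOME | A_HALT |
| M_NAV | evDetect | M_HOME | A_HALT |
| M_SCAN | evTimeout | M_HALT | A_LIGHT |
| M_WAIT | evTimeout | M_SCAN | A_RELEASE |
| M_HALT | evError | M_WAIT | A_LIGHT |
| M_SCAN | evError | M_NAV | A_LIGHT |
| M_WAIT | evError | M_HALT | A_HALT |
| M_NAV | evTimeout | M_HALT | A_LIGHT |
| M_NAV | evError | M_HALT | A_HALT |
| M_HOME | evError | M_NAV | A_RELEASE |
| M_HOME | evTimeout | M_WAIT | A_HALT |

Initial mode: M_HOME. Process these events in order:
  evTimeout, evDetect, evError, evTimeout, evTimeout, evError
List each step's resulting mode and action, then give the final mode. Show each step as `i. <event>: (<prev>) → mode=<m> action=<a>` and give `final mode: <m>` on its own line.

1. evTimeout: (M_HOME) → mode=M_WAIT action=A_HALT
2. evDetect: (M_WAIT) → mode=M_HOME action=A_HALT
3. evError: (M_HOME) → mode=M_NAV action=A_RELEASE
4. evTimeout: (M_NAV) → mode=M_HALT action=A_LIGHT
5. evTimeout: (M_HALT) → mode=M_WAIT action=A_LIGHT
6. evError: (M_WAIT) → mode=M_HALT action=A_HALT

final mode: M_HALT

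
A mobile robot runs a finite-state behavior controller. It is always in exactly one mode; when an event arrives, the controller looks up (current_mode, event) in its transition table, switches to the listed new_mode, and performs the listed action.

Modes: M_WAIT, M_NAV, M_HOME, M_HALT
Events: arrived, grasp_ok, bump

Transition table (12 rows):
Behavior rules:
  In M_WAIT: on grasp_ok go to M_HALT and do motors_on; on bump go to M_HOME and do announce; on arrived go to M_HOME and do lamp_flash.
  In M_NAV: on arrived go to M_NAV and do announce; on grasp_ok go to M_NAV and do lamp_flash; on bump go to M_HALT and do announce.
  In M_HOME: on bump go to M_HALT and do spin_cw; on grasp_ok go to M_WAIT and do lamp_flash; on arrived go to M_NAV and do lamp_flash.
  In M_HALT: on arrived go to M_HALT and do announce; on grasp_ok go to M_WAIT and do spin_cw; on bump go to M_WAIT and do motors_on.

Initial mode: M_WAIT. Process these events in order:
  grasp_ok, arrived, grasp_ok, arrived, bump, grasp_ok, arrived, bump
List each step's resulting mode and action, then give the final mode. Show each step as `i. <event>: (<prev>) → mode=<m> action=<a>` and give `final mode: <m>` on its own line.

final mode: M_HALT

1. grasp_ok: (M_WAIT) → mode=M_HALT action=motors_on
2. arrived: (M_HALT) → mode=M_HALT action=announce
3. grasp_ok: (M_HALT) → mode=M_WAIT action=spin_cw
4. arrived: (M_WAIT) → mode=M_HOME action=lamp_flash
5. bump: (M_HOME) → mode=M_HALT action=spin_cw
6. grasp_ok: (M_HALT) → mode=M_WAIT action=spin_cw
7. arrived: (M_WAIT) → mode=M_HOME action=lamp_flash
8. bump: (M_HOME) → mode=M_HALT action=spin_cw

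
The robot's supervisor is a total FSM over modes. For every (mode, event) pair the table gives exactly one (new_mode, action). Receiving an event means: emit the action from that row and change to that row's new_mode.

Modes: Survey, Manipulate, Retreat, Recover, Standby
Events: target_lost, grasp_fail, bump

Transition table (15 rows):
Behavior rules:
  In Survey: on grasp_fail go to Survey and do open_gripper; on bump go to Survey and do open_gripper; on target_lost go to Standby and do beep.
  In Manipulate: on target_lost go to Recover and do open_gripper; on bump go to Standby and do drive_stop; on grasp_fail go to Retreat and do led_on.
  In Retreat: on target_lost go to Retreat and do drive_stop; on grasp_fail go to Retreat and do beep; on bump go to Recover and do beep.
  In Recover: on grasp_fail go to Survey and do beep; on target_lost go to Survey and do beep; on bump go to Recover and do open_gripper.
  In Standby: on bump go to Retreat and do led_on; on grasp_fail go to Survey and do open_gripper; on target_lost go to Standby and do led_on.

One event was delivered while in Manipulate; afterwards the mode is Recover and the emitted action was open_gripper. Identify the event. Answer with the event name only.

try target_lost: (Manipulate, target_lost) → (Recover, open_gripper)  ← matches
try grasp_fail: (Manipulate, grasp_fail) → (Retreat, led_on)
try bump: (Manipulate, bump) → (Standby, drive_stop)

target_lost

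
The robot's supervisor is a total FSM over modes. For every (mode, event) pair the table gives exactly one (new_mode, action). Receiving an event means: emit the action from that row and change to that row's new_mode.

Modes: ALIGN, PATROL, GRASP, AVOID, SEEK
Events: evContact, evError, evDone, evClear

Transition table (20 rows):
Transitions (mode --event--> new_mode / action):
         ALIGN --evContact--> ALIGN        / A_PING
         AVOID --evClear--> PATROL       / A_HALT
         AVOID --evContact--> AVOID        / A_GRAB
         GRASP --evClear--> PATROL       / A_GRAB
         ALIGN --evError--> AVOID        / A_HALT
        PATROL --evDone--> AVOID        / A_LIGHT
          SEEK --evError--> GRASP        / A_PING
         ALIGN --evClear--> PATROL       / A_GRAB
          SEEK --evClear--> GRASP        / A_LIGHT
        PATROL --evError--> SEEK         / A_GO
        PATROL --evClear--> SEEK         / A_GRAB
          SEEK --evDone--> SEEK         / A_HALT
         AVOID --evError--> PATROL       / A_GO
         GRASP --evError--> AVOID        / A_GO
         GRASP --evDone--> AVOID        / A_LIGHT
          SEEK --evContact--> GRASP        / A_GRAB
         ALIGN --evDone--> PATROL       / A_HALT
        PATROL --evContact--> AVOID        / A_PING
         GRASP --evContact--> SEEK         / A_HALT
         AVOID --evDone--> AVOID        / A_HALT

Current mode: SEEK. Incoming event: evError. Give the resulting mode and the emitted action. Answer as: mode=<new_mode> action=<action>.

mode=GRASP action=A_PING

current mode = SEEK; filter table to that mode:
  (SEEK, evError) → (GRASP, A_PING)  ← event matches
  (SEEK, evClear) → (GRASP, A_LIGHT)
  (SEEK, evDone) → (SEEK, A_HALT)
  (SEEK, evContact) → (GRASP, A_GRAB)
event = evError selects (GRASP, A_PING)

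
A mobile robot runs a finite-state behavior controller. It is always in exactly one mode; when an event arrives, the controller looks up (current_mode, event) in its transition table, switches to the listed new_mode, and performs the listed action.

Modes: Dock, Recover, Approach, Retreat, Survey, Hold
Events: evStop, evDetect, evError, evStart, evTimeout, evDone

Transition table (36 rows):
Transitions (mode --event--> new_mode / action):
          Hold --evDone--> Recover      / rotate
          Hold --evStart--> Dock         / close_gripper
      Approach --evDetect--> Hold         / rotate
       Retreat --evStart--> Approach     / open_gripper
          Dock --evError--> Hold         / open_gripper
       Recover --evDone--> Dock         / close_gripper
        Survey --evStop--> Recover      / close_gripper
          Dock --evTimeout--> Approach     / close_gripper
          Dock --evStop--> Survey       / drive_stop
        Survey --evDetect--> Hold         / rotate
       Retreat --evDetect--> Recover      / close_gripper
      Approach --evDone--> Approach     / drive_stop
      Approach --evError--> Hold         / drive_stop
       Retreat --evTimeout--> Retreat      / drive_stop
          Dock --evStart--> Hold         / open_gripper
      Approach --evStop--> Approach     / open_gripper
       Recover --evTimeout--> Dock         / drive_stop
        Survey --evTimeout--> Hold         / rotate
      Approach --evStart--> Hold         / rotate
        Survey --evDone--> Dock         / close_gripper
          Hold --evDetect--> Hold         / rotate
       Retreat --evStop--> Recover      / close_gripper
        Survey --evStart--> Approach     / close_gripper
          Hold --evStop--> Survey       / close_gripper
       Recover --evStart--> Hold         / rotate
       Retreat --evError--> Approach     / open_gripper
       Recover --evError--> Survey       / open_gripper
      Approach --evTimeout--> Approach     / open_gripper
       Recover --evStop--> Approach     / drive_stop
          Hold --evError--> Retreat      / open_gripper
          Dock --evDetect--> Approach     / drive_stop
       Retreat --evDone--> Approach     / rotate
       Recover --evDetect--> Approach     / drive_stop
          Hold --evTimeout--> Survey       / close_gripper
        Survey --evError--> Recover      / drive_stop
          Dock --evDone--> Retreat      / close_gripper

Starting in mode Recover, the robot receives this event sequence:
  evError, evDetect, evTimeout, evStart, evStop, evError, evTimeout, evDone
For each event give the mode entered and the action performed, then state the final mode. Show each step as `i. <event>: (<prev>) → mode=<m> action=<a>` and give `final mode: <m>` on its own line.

1. evError: (Recover) → mode=Survey action=open_gripper
2. evDetect: (Survey) → mode=Hold action=rotate
3. evTimeout: (Hold) → mode=Survey action=close_gripper
4. evStart: (Survey) → mode=Approach action=close_gripper
5. evStop: (Approach) → mode=Approach action=open_gripper
6. evError: (Approach) → mode=Hold action=drive_stop
7. evTimeout: (Hold) → mode=Survey action=close_gripper
8. evDone: (Survey) → mode=Dock action=close_gripper

final mode: Dock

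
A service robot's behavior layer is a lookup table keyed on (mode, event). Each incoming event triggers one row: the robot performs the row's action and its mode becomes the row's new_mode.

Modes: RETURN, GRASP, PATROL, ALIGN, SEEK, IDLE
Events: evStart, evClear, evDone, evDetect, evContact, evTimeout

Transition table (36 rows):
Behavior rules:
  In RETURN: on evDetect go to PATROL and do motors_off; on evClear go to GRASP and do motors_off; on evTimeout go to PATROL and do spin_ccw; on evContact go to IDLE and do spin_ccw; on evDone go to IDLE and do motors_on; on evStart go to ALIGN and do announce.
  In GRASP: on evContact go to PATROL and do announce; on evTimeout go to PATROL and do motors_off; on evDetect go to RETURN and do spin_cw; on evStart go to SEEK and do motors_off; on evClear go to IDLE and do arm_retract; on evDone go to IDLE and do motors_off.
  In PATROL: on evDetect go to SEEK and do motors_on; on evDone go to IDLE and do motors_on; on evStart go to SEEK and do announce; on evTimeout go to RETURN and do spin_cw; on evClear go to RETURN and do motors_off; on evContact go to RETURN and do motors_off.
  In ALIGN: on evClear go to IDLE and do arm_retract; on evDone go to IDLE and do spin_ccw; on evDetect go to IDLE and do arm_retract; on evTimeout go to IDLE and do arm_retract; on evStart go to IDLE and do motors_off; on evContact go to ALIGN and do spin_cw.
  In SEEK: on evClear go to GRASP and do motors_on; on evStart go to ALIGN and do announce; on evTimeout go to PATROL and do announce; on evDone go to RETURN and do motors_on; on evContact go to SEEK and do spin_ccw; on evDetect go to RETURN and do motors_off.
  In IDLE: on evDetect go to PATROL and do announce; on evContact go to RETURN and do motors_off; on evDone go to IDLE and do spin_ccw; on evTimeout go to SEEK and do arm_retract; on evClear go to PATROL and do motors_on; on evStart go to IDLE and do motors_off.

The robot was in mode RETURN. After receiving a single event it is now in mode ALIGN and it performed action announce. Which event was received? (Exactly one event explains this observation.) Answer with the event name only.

try evStart: (RETURN, evStart) → (ALIGN, announce)  ← matches
try evClear: (RETURN, evClear) → (GRASP, motors_off)
try evDone: (RETURN, evDone) → (IDLE, motors_on)
try evDetect: (RETURN, evDetect) → (PATROL, motors_off)
try evContact: (RETURN, evContact) → (IDLE, spin_ccw)
try evTimeout: (RETURN, evTimeout) → (PATROL, spin_ccw)

evStart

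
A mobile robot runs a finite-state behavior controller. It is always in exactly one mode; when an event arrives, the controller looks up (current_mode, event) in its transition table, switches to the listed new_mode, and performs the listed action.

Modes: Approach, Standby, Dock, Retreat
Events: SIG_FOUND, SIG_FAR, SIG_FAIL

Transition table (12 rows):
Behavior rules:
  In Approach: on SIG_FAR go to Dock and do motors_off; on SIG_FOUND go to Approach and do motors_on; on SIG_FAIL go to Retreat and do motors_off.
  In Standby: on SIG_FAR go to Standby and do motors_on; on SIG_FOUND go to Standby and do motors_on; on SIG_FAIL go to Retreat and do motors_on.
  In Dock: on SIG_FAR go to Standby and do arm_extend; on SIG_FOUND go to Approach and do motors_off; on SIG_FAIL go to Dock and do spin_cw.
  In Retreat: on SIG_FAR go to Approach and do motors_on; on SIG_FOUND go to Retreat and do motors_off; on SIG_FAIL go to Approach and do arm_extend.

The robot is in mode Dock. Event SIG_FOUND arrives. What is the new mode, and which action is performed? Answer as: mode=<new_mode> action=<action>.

mode=Approach action=motors_off

current mode = Dock; filter table to that mode:
  (Dock, SIG_FAR) → (Standby, arm_extend)
  (Dock, SIG_FOUND) → (Approach, motors_off)  ← event matches
  (Dock, SIG_FAIL) → (Dock, spin_cw)
event = SIG_FOUND selects (Approach, motors_off)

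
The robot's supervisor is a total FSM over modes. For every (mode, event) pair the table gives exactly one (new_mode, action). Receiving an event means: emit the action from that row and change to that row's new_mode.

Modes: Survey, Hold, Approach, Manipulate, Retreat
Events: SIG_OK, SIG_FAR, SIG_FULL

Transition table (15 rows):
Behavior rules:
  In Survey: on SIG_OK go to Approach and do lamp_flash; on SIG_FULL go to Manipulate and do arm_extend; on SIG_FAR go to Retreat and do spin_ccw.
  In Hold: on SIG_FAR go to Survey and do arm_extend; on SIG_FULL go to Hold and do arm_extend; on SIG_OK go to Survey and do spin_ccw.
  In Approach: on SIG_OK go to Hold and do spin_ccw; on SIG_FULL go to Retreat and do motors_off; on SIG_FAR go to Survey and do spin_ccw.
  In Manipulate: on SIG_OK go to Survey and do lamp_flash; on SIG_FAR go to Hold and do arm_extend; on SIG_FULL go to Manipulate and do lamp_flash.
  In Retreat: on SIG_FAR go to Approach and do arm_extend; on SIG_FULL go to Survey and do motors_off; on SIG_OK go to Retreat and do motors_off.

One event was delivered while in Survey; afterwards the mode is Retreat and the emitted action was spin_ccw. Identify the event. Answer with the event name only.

SIG_FAR

try SIG_OK: (Survey, SIG_OK) → (Approach, lamp_flash)
try SIG_FAR: (Survey, SIG_FAR) → (Retreat, spin_ccw)  ← matches
try SIG_FULL: (Survey, SIG_FULL) → (Manipulate, arm_extend)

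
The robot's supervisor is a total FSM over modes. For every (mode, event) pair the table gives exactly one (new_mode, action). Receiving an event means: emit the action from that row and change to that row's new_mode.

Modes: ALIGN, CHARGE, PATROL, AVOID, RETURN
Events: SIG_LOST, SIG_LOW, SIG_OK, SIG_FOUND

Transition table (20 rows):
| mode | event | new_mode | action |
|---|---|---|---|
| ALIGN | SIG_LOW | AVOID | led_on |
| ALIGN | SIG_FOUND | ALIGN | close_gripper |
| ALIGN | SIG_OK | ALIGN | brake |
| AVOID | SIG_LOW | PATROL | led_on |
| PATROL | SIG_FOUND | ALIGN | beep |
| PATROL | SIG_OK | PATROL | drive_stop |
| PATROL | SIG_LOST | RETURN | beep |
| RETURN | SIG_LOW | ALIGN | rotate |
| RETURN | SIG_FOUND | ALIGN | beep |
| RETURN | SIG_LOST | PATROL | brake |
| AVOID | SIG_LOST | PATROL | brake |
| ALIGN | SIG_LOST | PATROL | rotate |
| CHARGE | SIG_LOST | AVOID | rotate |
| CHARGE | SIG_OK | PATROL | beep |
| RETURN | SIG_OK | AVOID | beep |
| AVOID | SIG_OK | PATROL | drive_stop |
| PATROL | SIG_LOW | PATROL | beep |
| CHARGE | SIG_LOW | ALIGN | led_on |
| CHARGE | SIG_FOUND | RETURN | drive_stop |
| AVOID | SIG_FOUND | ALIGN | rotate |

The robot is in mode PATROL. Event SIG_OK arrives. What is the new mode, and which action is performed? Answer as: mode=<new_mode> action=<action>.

mode=PATROL action=drive_stop

current mode = PATROL; filter table to that mode:
  (PATROL, SIG_FOUND) → (ALIGN, beep)
  (PATROL, SIG_OK) → (PATROL, drive_stop)  ← event matches
  (PATROL, SIG_LOST) → (RETURN, beep)
  (PATROL, SIG_LOW) → (PATROL, beep)
event = SIG_OK selects (PATROL, drive_stop)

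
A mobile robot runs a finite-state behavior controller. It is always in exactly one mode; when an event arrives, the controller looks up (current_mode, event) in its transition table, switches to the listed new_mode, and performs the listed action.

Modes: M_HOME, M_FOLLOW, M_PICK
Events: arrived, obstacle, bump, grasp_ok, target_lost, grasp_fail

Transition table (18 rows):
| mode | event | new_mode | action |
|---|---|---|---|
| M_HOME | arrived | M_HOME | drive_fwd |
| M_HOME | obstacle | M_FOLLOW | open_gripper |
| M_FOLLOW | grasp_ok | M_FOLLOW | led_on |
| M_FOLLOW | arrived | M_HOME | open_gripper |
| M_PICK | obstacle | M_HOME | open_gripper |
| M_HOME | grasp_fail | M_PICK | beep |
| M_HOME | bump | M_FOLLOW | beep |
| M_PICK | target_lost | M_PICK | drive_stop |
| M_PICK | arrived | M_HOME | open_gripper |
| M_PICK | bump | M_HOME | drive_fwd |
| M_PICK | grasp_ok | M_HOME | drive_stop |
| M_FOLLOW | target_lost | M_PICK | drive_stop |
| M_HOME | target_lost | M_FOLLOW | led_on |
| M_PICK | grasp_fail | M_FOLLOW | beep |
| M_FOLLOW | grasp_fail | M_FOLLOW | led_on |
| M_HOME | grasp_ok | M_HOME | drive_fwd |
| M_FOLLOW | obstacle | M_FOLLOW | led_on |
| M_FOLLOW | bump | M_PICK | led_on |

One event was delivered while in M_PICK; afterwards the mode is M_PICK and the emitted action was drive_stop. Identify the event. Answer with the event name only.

try arrived: (M_PICK, arrived) → (M_HOME, open_gripper)
try obstacle: (M_PICK, obstacle) → (M_HOME, open_gripper)
try bump: (M_PICK, bump) → (M_HOME, drive_fwd)
try grasp_ok: (M_PICK, grasp_ok) → (M_HOME, drive_stop)
try target_lost: (M_PICK, target_lost) → (M_PICK, drive_stop)  ← matches
try grasp_fail: (M_PICK, grasp_fail) → (M_FOLLOW, beep)

target_lost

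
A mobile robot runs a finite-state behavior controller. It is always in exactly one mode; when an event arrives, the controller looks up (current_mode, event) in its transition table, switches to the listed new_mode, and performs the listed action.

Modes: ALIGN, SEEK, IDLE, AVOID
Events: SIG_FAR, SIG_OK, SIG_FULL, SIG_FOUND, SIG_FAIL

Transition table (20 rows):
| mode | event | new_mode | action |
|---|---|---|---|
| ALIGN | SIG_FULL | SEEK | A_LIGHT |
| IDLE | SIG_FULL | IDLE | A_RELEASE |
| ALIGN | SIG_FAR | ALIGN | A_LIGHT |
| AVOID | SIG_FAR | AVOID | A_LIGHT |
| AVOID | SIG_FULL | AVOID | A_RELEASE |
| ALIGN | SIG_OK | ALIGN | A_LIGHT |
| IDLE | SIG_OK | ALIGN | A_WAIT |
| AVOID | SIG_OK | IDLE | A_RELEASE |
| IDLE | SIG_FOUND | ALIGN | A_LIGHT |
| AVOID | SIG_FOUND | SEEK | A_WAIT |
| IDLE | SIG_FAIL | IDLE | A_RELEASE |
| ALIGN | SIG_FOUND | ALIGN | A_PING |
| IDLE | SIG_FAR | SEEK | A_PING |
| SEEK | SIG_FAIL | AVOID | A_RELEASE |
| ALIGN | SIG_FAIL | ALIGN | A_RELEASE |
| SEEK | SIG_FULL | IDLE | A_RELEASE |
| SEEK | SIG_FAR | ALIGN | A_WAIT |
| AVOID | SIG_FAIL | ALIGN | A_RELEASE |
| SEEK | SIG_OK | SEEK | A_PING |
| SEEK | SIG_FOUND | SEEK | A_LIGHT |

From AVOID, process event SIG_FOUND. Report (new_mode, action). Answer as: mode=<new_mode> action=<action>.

mode=SEEK action=A_WAIT

current mode = AVOID; filter table to that mode:
  (AVOID, SIG_FAR) → (AVOID, A_LIGHT)
  (AVOID, SIG_FULL) → (AVOID, A_RELEASE)
  (AVOID, SIG_OK) → (IDLE, A_RELEASE)
  (AVOID, SIG_FOUND) → (SEEK, A_WAIT)  ← event matches
  (AVOID, SIG_FAIL) → (ALIGN, A_RELEASE)
event = SIG_FOUND selects (SEEK, A_WAIT)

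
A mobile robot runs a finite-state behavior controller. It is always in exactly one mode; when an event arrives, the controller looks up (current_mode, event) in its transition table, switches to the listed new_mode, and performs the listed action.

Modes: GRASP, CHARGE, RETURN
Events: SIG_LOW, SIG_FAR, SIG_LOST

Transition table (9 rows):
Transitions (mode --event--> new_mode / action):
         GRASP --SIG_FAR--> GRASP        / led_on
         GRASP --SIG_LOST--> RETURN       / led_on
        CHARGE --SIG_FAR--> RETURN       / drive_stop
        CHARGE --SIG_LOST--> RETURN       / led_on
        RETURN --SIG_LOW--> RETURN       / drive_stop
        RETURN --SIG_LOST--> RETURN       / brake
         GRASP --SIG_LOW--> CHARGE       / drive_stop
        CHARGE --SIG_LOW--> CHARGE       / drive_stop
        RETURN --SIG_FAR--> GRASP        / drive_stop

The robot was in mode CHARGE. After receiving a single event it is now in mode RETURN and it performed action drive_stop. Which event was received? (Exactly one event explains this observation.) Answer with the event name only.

SIG_FAR

try SIG_LOW: (CHARGE, SIG_LOW) → (CHARGE, drive_stop)
try SIG_FAR: (CHARGE, SIG_FAR) → (RETURN, drive_stop)  ← matches
try SIG_LOST: (CHARGE, SIG_LOST) → (RETURN, led_on)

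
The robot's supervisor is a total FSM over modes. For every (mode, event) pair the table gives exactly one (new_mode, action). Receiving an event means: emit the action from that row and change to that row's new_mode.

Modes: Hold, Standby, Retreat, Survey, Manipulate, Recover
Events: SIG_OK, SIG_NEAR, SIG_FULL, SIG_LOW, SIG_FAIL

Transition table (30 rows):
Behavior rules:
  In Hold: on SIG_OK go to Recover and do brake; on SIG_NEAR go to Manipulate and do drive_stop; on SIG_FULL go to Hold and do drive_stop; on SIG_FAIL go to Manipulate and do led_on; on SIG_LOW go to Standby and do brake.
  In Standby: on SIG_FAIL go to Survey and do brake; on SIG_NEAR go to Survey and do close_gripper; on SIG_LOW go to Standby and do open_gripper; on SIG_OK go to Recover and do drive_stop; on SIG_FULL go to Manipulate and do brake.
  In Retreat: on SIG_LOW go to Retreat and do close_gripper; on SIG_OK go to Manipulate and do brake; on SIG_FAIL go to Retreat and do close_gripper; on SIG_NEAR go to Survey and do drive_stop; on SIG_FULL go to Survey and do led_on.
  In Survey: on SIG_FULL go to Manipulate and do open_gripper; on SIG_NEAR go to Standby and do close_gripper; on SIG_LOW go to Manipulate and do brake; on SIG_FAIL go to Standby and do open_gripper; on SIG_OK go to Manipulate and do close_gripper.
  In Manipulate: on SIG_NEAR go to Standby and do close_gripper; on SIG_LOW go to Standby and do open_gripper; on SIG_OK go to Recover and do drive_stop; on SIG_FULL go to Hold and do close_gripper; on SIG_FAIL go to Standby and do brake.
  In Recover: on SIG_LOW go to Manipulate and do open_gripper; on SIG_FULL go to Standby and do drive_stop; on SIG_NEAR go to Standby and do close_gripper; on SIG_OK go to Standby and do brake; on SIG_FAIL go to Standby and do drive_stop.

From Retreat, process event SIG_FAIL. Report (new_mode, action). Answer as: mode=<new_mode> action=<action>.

current mode = Retreat; filter table to that mode:
  (Retreat, SIG_LOW) → (Retreat, close_gripper)
  (Retreat, SIG_OK) → (Manipulate, brake)
  (Retreat, SIG_FAIL) → (Retreat, close_gripper)  ← event matches
  (Retreat, SIG_NEAR) → (Survey, drive_stop)
  (Retreat, SIG_FULL) → (Survey, led_on)
event = SIG_FAIL selects (Retreat, close_gripper)

mode=Retreat action=close_gripper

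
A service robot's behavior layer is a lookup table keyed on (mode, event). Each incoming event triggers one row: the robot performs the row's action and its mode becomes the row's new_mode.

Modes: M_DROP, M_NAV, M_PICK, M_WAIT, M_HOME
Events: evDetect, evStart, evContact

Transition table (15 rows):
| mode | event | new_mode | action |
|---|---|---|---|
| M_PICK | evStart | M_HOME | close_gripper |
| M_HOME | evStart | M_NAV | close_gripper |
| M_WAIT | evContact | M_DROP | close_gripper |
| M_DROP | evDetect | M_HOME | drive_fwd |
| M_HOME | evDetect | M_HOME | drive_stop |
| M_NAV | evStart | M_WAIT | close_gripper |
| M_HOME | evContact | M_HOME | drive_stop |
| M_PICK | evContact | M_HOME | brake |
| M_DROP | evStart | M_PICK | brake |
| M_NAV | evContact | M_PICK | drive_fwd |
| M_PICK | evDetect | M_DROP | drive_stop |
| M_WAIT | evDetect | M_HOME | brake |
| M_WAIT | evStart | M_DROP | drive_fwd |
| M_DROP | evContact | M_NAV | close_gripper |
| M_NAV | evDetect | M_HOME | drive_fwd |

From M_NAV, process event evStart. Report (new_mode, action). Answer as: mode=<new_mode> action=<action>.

mode=M_WAIT action=close_gripper

current mode = M_NAV; filter table to that mode:
  (M_NAV, evStart) → (M_WAIT, close_gripper)  ← event matches
  (M_NAV, evContact) → (M_PICK, drive_fwd)
  (M_NAV, evDetect) → (M_HOME, drive_fwd)
event = evStart selects (M_WAIT, close_gripper)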